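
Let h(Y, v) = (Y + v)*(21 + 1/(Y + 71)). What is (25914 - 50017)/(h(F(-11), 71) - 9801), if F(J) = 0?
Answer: 24103/8309 ≈ 2.9008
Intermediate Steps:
h(Y, v) = (21 + 1/(71 + Y))*(Y + v) (h(Y, v) = (Y + v)*(21 + 1/(71 + Y)) = (21 + 1/(71 + Y))*(Y + v))
(25914 - 50017)/(h(F(-11), 71) - 9801) = (25914 - 50017)/((21*0**2 + 1492*0 + 1492*71 + 21*0*71)/(71 + 0) - 9801) = -24103/((21*0 + 0 + 105932 + 0)/71 - 9801) = -24103/((0 + 0 + 105932 + 0)/71 - 9801) = -24103/((1/71)*105932 - 9801) = -24103/(1492 - 9801) = -24103/(-8309) = -24103*(-1/8309) = 24103/8309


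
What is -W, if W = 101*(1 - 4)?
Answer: 303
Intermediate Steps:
W = -303 (W = 101*(-3) = -303)
-W = -1*(-303) = 303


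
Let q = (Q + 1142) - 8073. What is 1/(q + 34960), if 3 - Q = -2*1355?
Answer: 1/30742 ≈ 3.2529e-5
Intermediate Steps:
Q = 2713 (Q = 3 - (-2)*1355 = 3 - 1*(-2710) = 3 + 2710 = 2713)
q = -4218 (q = (2713 + 1142) - 8073 = 3855 - 8073 = -4218)
1/(q + 34960) = 1/(-4218 + 34960) = 1/30742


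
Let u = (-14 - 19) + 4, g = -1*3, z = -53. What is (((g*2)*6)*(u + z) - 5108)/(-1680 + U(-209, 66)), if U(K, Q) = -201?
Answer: 196/171 ≈ 1.1462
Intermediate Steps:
g = -3
u = -29 (u = -33 + 4 = -29)
(((g*2)*6)*(u + z) - 5108)/(-1680 + U(-209, 66)) = ((-3*2*6)*(-29 - 53) - 5108)/(-1680 - 201) = (-6*6*(-82) - 5108)/(-1881) = (-36*(-82) - 5108)*(-1/1881) = (2952 - 5108)*(-1/1881) = -2156*(-1/1881) = 196/171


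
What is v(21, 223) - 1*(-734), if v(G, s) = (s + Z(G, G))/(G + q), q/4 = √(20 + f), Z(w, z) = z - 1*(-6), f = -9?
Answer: 39952/53 - 200*√11/53 ≈ 741.30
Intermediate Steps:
Z(w, z) = 6 + z (Z(w, z) = z + 6 = 6 + z)
q = 4*√11 (q = 4*√(20 - 9) = 4*√11 ≈ 13.266)
v(G, s) = (6 + G + s)/(G + 4*√11) (v(G, s) = (s + (6 + G))/(G + 4*√11) = (6 + G + s)/(G + 4*√11))
v(21, 223) - 1*(-734) = (6 + 21 + 223)/(21 + 4*√11) - 1*(-734) = 250/(21 + 4*√11) + 734 = 734 + 250/(21 + 4*√11)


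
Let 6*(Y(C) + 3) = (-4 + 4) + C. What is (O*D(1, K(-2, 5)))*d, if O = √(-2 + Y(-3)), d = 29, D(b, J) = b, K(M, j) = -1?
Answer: 29*I*√22/2 ≈ 68.011*I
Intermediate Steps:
Y(C) = -3 + C/6 (Y(C) = -3 + ((-4 + 4) + C)/6 = -3 + (0 + C)/6 = -3 + C/6)
O = I*√22/2 (O = √(-2 + (-3 + (⅙)*(-3))) = √(-2 + (-3 - ½)) = √(-2 - 7/2) = √(-11/2) = I*√22/2 ≈ 2.3452*I)
(O*D(1, K(-2, 5)))*d = ((I*√22/2)*1)*29 = (I*√22/2)*29 = 29*I*√22/2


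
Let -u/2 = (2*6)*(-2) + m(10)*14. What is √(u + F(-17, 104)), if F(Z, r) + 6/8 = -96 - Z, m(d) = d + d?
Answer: 3*I*√263/2 ≈ 24.326*I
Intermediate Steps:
m(d) = 2*d
F(Z, r) = -387/4 - Z (F(Z, r) = -¾ + (-96 - Z) = -387/4 - Z)
u = -512 (u = -2*((2*6)*(-2) + (2*10)*14) = -2*(12*(-2) + 20*14) = -2*(-24 + 280) = -2*256 = -512)
√(u + F(-17, 104)) = √(-512 + (-387/4 - 1*(-17))) = √(-512 + (-387/4 + 17)) = √(-512 - 319/4) = √(-2367/4) = 3*I*√263/2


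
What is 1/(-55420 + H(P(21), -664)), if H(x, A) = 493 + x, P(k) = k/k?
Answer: -1/54926 ≈ -1.8206e-5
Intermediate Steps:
P(k) = 1
1/(-55420 + H(P(21), -664)) = 1/(-55420 + (493 + 1)) = 1/(-55420 + 494) = 1/(-54926) = -1/54926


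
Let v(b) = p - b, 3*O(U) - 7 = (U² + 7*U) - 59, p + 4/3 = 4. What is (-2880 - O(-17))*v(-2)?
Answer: -122612/9 ≈ -13624.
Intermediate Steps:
p = 8/3 (p = -4/3 + 4 = 8/3 ≈ 2.6667)
O(U) = -52/3 + U²/3 + 7*U/3 (O(U) = 7/3 + ((U² + 7*U) - 59)/3 = 7/3 + (-59 + U² + 7*U)/3 = 7/3 + (-59/3 + U²/3 + 7*U/3) = -52/3 + U²/3 + 7*U/3)
v(b) = 8/3 - b
(-2880 - O(-17))*v(-2) = (-2880 - (-52/3 + (⅓)*(-17)² + (7/3)*(-17)))*(8/3 - 1*(-2)) = (-2880 - (-52/3 + (⅓)*289 - 119/3))*(8/3 + 2) = (-2880 - (-52/3 + 289/3 - 119/3))*(14/3) = (-2880 - 1*118/3)*(14/3) = (-2880 - 118/3)*(14/3) = -8758/3*14/3 = -122612/9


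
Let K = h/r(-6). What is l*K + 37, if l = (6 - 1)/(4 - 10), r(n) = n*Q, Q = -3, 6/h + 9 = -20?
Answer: 19319/522 ≈ 37.010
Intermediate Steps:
h = -6/29 (h = 6/(-9 - 20) = 6/(-29) = 6*(-1/29) = -6/29 ≈ -0.20690)
r(n) = -3*n (r(n) = n*(-3) = -3*n)
K = -1/87 (K = -6/(29*((-3*(-6)))) = -6/29/18 = -6/29*1/18 = -1/87 ≈ -0.011494)
l = -5/6 (l = 5/(-6) = 5*(-1/6) = -5/6 ≈ -0.83333)
l*K + 37 = -5/6*(-1/87) + 37 = 5/522 + 37 = 19319/522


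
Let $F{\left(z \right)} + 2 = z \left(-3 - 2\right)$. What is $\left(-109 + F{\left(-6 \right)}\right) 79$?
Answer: $-6399$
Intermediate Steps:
$F{\left(z \right)} = -2 - 5 z$ ($F{\left(z \right)} = -2 + z \left(-3 - 2\right) = -2 + z \left(-5\right) = -2 - 5 z$)
$\left(-109 + F{\left(-6 \right)}\right) 79 = \left(-109 - -28\right) 79 = \left(-109 + \left(-2 + 30\right)\right) 79 = \left(-109 + 28\right) 79 = \left(-81\right) 79 = -6399$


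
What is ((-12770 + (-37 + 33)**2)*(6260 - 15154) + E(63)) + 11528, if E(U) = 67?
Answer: 113445671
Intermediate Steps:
((-12770 + (-37 + 33)**2)*(6260 - 15154) + E(63)) + 11528 = ((-12770 + (-37 + 33)**2)*(6260 - 15154) + 67) + 11528 = ((-12770 + (-4)**2)*(-8894) + 67) + 11528 = ((-12770 + 16)*(-8894) + 67) + 11528 = (-12754*(-8894) + 67) + 11528 = (113434076 + 67) + 11528 = 113434143 + 11528 = 113445671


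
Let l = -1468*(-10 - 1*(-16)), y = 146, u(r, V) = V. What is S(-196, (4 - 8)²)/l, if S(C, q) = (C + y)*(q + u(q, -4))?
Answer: 25/367 ≈ 0.068120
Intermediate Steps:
S(C, q) = (-4 + q)*(146 + C) (S(C, q) = (C + 146)*(q - 4) = (146 + C)*(-4 + q) = (-4 + q)*(146 + C))
l = -8808 (l = -1468*(-10 + 16) = -1468*6 = -8808)
S(-196, (4 - 8)²)/l = (-584 - 4*(-196) + 146*(4 - 8)² - 196*(4 - 8)²)/(-8808) = (-584 + 784 + 146*(-4)² - 196*(-4)²)*(-1/8808) = (-584 + 784 + 146*16 - 196*16)*(-1/8808) = (-584 + 784 + 2336 - 3136)*(-1/8808) = -600*(-1/8808) = 25/367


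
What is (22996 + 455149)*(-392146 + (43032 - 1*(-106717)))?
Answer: -115900913565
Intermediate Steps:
(22996 + 455149)*(-392146 + (43032 - 1*(-106717))) = 478145*(-392146 + (43032 + 106717)) = 478145*(-392146 + 149749) = 478145*(-242397) = -115900913565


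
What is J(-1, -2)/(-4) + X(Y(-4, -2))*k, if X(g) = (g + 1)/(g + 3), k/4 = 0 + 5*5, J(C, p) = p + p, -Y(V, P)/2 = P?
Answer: 507/7 ≈ 72.429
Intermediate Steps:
Y(V, P) = -2*P
J(C, p) = 2*p
k = 100 (k = 4*(0 + 5*5) = 4*(0 + 25) = 4*25 = 100)
X(g) = (1 + g)/(3 + g)
J(-1, -2)/(-4) + X(Y(-4, -2))*k = (2*(-2))/(-4) + ((1 - 2*(-2))/(3 - 2*(-2)))*100 = -4*(-¼) + ((1 + 4)/(3 + 4))*100 = 1 + (5/7)*100 = 1 + 500/7 = 507/7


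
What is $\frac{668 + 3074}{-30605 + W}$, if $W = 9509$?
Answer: $- \frac{1871}{10548} \approx -0.17738$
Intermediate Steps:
$\frac{668 + 3074}{-30605 + W} = \frac{668 + 3074}{-30605 + 9509} = \frac{3742}{-21096} = 3742 \left(- \frac{1}{21096}\right) = - \frac{1871}{10548}$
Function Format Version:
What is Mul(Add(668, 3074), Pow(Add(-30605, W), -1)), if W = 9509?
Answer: Rational(-1871, 10548) ≈ -0.17738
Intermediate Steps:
Mul(Add(668, 3074), Pow(Add(-30605, W), -1)) = Mul(Add(668, 3074), Pow(Add(-30605, 9509), -1)) = Mul(3742, Pow(-21096, -1)) = Mul(3742, Rational(-1, 21096)) = Rational(-1871, 10548)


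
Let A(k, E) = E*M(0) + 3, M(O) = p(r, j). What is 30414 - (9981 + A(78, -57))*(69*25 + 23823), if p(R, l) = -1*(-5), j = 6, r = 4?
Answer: -247759638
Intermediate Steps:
p(R, l) = 5
M(O) = 5
A(k, E) = 3 + 5*E (A(k, E) = E*5 + 3 = 5*E + 3 = 3 + 5*E)
30414 - (9981 + A(78, -57))*(69*25 + 23823) = 30414 - (9981 + (3 + 5*(-57)))*(69*25 + 23823) = 30414 - (9981 + (3 - 285))*(1725 + 23823) = 30414 - (9981 - 282)*25548 = 30414 - 9699*25548 = 30414 - 1*247790052 = 30414 - 247790052 = -247759638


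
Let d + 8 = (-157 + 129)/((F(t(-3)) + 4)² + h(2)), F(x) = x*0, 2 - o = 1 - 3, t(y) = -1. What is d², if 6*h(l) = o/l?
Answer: 4624/49 ≈ 94.367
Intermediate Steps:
o = 4 (o = 2 - (1 - 3) = 2 - 1*(-2) = 2 + 2 = 4)
F(x) = 0
h(l) = 2/(3*l) (h(l) = (4/l)/6 = 2/(3*l))
d = -68/7 (d = -8 + (-157 + 129)/((0 + 4)² + (⅔)/2) = -8 - 28/(4² + (⅔)*(½)) = -8 - 28/(16 + ⅓) = -8 - 28/49/3 = -8 - 28*3/49 = -8 - 12/7 = -68/7 ≈ -9.7143)
d² = (-68/7)² = 4624/49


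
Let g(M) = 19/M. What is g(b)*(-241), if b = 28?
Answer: -4579/28 ≈ -163.54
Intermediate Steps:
g(b)*(-241) = (19/28)*(-241) = -4579/28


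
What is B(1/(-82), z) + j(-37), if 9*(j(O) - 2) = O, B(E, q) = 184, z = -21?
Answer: 1637/9 ≈ 181.89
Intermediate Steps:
j(O) = 2 + O/9
B(1/(-82), z) + j(-37) = 184 + (2 + (⅑)*(-37)) = 184 + (2 - 37/9) = 184 - 19/9 = 1637/9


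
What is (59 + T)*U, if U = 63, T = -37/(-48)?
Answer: 60249/16 ≈ 3765.6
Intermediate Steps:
T = 37/48 (T = -37*(-1/48) = 37/48 ≈ 0.77083)
(59 + T)*U = (59 + 37/48)*63 = (2869/48)*63 = 60249/16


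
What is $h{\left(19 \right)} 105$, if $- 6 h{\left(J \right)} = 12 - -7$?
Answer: $- \frac{665}{2} \approx -332.5$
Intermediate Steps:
$h{\left(J \right)} = - \frac{19}{6}$ ($h{\left(J \right)} = - \frac{12 - -7}{6} = - \frac{12 + 7}{6} = \left(- \frac{1}{6}\right) 19 = - \frac{19}{6}$)
$h{\left(19 \right)} 105 = \left(- \frac{19}{6}\right) 105 = - \frac{665}{2}$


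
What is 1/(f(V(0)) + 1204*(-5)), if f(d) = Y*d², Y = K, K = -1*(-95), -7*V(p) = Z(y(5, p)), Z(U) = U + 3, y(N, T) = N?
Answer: -49/288900 ≈ -0.00016961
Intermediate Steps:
Z(U) = 3 + U
V(p) = -8/7 (V(p) = -(3 + 5)/7 = -⅐*8 = -8/7)
K = 95
Y = 95
f(d) = 95*d²
1/(f(V(0)) + 1204*(-5)) = 1/(95*(-8/7)² + 1204*(-5)) = 1/(95*(64/49) - 6020) = 1/(6080/49 - 6020) = 1/(-288900/49) = -49/288900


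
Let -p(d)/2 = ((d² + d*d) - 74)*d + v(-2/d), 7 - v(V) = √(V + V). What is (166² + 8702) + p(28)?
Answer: -47420 + 2*I*√7/7 ≈ -47420.0 + 0.75593*I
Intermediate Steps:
v(V) = 7 - √2*√V (v(V) = 7 - √(V + V) = 7 - √(2*V) = 7 - √2*√V)
p(d) = -14 + 4*√(-1/d) - 2*d*(-74 + 2*d²) (p(d) = -2*(((d² + d*d) - 74)*d + (7 - √2*√(-2/d))) = -2*(((d² + d²) - 74)*d + (7 - √2*√2*√(-1/d))) = -2*((2*d² - 74)*d + (7 - 2*√(-1/d))) = -2*((-74 + 2*d²)*d + (7 - 2*√(-1/d))) = -2*(d*(-74 + 2*d²) + (7 - 2*√(-1/d))) = -2*(7 - 2*√(-1/d) + d*(-74 + 2*d²)) = -14 + 4*√(-1/d) - 2*d*(-74 + 2*d²))
(166² + 8702) + p(28) = (166² + 8702) + (-14 - 4*28³ + 4*√(-1/28) + 148*28) = (27556 + 8702) + (-14 - 4*21952 + 4*√(-1*1/28) + 4144) = 36258 + (-14 - 87808 + 4*√(-1/28) + 4144) = 36258 + (-14 - 87808 + 4*(I*√7/14) + 4144) = 36258 + (-14 - 87808 + 2*I*√7/7 + 4144) = 36258 + (-83678 + 2*I*√7/7) = -47420 + 2*I*√7/7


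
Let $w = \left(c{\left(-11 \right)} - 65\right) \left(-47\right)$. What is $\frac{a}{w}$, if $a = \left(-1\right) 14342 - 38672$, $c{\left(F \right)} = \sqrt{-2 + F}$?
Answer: $- \frac{132535}{7661} - \frac{2039 i \sqrt{13}}{7661} \approx -17.3 - 0.95963 i$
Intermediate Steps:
$a = -53014$ ($a = -14342 - 38672 = -53014$)
$w = 3055 - 47 i \sqrt{13}$ ($w = \left(\sqrt{-2 - 11} - 65\right) \left(-47\right) = \left(\sqrt{-13} - 65\right) \left(-47\right) = \left(i \sqrt{13} - 65\right) \left(-47\right) = \left(-65 + i \sqrt{13}\right) \left(-47\right) = 3055 - 47 i \sqrt{13} \approx 3055.0 - 169.46 i$)
$\frac{a}{w} = - \frac{53014}{3055 - 47 i \sqrt{13}}$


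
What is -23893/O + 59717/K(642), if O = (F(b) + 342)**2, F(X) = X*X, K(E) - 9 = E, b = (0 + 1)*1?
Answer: 1001441570/10941357 ≈ 91.528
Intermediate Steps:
b = 1 (b = 1*1 = 1)
K(E) = 9 + E
F(X) = X**2
O = 117649 (O = (1**2 + 342)**2 = (1 + 342)**2 = 343**2 = 117649)
-23893/O + 59717/K(642) = -23893/117649 + 59717/(9 + 642) = -23893*1/117649 + 59717/651 = -23893/117649 + 59717*(1/651) = -23893/117649 + 8531/93 = 1001441570/10941357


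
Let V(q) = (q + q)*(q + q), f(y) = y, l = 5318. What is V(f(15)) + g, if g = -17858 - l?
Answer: -22276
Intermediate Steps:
V(q) = 4*q² (V(q) = (2*q)*(2*q) = 4*q²)
g = -23176 (g = -17858 - 1*5318 = -17858 - 5318 = -23176)
V(f(15)) + g = 4*15² - 23176 = 4*225 - 23176 = 900 - 23176 = -22276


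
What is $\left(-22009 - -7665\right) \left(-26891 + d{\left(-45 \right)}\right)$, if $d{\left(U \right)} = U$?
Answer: $386369984$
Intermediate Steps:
$\left(-22009 - -7665\right) \left(-26891 + d{\left(-45 \right)}\right) = \left(-22009 - -7665\right) \left(-26891 - 45\right) = \left(-22009 + 7665\right) \left(-26936\right) = \left(-14344\right) \left(-26936\right) = 386369984$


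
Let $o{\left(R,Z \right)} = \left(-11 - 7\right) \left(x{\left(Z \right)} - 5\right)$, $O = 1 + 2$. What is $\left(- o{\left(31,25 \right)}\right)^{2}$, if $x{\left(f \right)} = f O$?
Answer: $1587600$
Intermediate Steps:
$O = 3$
$x{\left(f \right)} = 3 f$ ($x{\left(f \right)} = f 3 = 3 f$)
$o{\left(R,Z \right)} = 90 - 54 Z$ ($o{\left(R,Z \right)} = \left(-11 - 7\right) \left(3 Z - 5\right) = - 18 \left(-5 + 3 Z\right) = 90 - 54 Z$)
$\left(- o{\left(31,25 \right)}\right)^{2} = \left(- (90 - 1350)\right)^{2} = \left(\left(-1\right) \left(-1260\right)\right)^{2} = 1260^{2} = 1587600$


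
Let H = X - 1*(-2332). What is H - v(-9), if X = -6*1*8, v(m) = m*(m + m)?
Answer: 2122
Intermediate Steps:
v(m) = 2*m² (v(m) = m*(2*m) = 2*m²)
X = -48 (X = -6*8 = -48)
H = 2284 (H = -48 - 1*(-2332) = -48 + 2332 = 2284)
H - v(-9) = 2284 - 2*(-9)² = 2284 - 2*81 = 2284 - 1*162 = 2284 - 162 = 2122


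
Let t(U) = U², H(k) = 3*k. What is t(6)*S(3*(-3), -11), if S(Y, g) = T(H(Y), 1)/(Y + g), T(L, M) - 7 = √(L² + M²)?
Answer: -63/5 - 9*√730/5 ≈ -61.233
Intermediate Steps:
T(L, M) = 7 + √(L² + M²)
S(Y, g) = (7 + √(1 + 9*Y²))/(Y + g) (S(Y, g) = (7 + √((3*Y)² + 1²))/(Y + g) = (7 + √(9*Y² + 1))/(Y + g) = (7 + √(1 + 9*Y²))/(Y + g))
t(6)*S(3*(-3), -11) = 6²*((7 + √(1 + 9*(3*(-3))²))/(3*(-3) - 11)) = 36*((7 + √(1 + 9*(-9)²))/(-9 - 11)) = 36*((7 + √(1 + 9*81))/(-20)) = 36*(-(7 + √(1 + 729))/20) = 36*(-(7 + √730)/20) = 36*(-7/20 - √730/20) = -63/5 - 9*√730/5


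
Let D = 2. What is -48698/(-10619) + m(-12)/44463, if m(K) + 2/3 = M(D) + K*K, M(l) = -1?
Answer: 6500311835/1416457791 ≈ 4.5891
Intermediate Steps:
m(K) = -5/3 + K² (m(K) = -⅔ + (-1 + K*K) = -⅔ + (-1 + K²) = -5/3 + K²)
-48698/(-10619) + m(-12)/44463 = -48698/(-10619) + (-5/3 + (-12)²)/44463 = -48698*(-1/10619) + (-5/3 + 144)*(1/44463) = 48698/10619 + (427/3)*(1/44463) = 48698/10619 + 427/133389 = 6500311835/1416457791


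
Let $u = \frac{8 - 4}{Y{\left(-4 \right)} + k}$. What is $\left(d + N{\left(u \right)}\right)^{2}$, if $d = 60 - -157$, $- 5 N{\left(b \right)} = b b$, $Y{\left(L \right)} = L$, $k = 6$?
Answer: $\frac{1168561}{25} \approx 46742.0$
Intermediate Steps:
$u = 2$ ($u = \frac{8 - 4}{-4 + 6} = \frac{4}{2} = 4 \cdot \frac{1}{2} = 2$)
$N{\left(b \right)} = - \frac{b^{2}}{5}$ ($N{\left(b \right)} = - \frac{b b}{5} = - \frac{b^{2}}{5}$)
$d = 217$ ($d = 60 + 157 = 217$)
$\left(d + N{\left(u \right)}\right)^{2} = \left(217 - \frac{2^{2}}{5}\right)^{2} = \left(217 - \frac{4}{5}\right)^{2} = \left(\frac{1081}{5}\right)^{2} = \frac{1168561}{25}$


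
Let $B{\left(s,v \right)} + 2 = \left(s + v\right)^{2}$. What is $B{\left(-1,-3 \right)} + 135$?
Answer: $149$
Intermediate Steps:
$B{\left(s,v \right)} = -2 + \left(s + v\right)^{2}$
$B{\left(-1,-3 \right)} + 135 = \left(-2 + \left(-1 - 3\right)^{2}\right) + 135 = \left(-2 + \left(-4\right)^{2}\right) + 135 = \left(-2 + 16\right) + 135 = 14 + 135 = 149$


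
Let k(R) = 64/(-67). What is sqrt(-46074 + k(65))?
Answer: I*sqrt(206830474)/67 ≈ 214.65*I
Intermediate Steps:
k(R) = -64/67 (k(R) = 64*(-1/67) = -64/67)
sqrt(-46074 + k(65)) = sqrt(-46074 - 64/67) = sqrt(-3087022/67) = I*sqrt(206830474)/67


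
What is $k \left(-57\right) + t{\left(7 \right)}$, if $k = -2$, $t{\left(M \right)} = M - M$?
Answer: $114$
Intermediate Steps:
$t{\left(M \right)} = 0$
$k \left(-57\right) + t{\left(7 \right)} = \left(-2\right) \left(-57\right) + 0 = 114 + 0 = 114$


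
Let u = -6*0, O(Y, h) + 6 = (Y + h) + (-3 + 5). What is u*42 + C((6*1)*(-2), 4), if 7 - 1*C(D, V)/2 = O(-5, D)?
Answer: 56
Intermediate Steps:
O(Y, h) = -4 + Y + h (O(Y, h) = -6 + ((Y + h) + (-3 + 5)) = -6 + ((Y + h) + 2) = -6 + (2 + Y + h) = -4 + Y + h)
C(D, V) = 32 - 2*D (C(D, V) = 14 - 2*(-4 - 5 + D) = 14 - 2*(-9 + D) = 14 + (18 - 2*D) = 32 - 2*D)
u = 0
u*42 + C((6*1)*(-2), 4) = 0*42 + (32 - 2*6*1*(-2)) = 0 + (32 - 12*(-2)) = 0 + (32 - 2*(-12)) = 0 + (32 + 24) = 0 + 56 = 56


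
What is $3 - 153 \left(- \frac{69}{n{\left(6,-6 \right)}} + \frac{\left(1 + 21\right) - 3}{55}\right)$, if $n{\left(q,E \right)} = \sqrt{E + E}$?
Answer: $- \frac{2742}{55} - \frac{3519 i \sqrt{3}}{2} \approx -49.855 - 3047.5 i$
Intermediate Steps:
$n{\left(q,E \right)} = \sqrt{2} \sqrt{E}$ ($n{\left(q,E \right)} = \sqrt{2 E} = \sqrt{2} \sqrt{E}$)
$3 - 153 \left(- \frac{69}{n{\left(6,-6 \right)}} + \frac{\left(1 + 21\right) - 3}{55}\right) = 3 - 153 \left(- \frac{69}{\sqrt{2} \sqrt{-6}} + \frac{\left(1 + 21\right) - 3}{55}\right) = 3 - 153 \left(- \frac{69}{\sqrt{2} i \sqrt{6}} + \left(22 - 3\right) \frac{1}{55}\right) = 3 - 153 \left(- \frac{69}{2 i \sqrt{3}} + 19 \cdot \frac{1}{55}\right) = 3 - 153 \left(- 69 \left(- \frac{i \sqrt{3}}{6}\right) + \frac{19}{55}\right) = 3 - 153 \left(\frac{23 i \sqrt{3}}{2} + \frac{19}{55}\right) = 3 - 153 \left(\frac{19}{55} + \frac{23 i \sqrt{3}}{2}\right) = 3 - \left(\frac{2907}{55} + \frac{3519 i \sqrt{3}}{2}\right) = - \frac{2742}{55} - \frac{3519 i \sqrt{3}}{2}$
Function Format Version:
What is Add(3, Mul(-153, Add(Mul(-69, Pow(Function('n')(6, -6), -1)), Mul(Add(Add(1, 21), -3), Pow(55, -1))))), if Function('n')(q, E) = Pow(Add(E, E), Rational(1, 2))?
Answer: Add(Rational(-2742, 55), Mul(Rational(-3519, 2), I, Pow(3, Rational(1, 2)))) ≈ Add(-49.855, Mul(-3047.5, I))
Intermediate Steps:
Function('n')(q, E) = Mul(Pow(2, Rational(1, 2)), Pow(E, Rational(1, 2))) (Function('n')(q, E) = Pow(Mul(2, E), Rational(1, 2)) = Mul(Pow(2, Rational(1, 2)), Pow(E, Rational(1, 2))))
Add(3, Mul(-153, Add(Mul(-69, Pow(Function('n')(6, -6), -1)), Mul(Add(Add(1, 21), -3), Pow(55, -1))))) = Add(3, Mul(-153, Add(Mul(-69, Pow(Mul(Pow(2, Rational(1, 2)), Pow(-6, Rational(1, 2))), -1)), Mul(Add(Add(1, 21), -3), Pow(55, -1))))) = Add(3, Mul(-153, Add(Mul(-69, Pow(Mul(Pow(2, Rational(1, 2)), Mul(I, Pow(6, Rational(1, 2)))), -1)), Mul(Add(22, -3), Rational(1, 55))))) = Add(3, Mul(-153, Add(Mul(-69, Pow(Mul(2, I, Pow(3, Rational(1, 2))), -1)), Mul(19, Rational(1, 55))))) = Add(3, Mul(-153, Add(Mul(-69, Mul(Rational(-1, 6), I, Pow(3, Rational(1, 2)))), Rational(19, 55)))) = Add(3, Mul(-153, Add(Mul(Rational(23, 2), I, Pow(3, Rational(1, 2))), Rational(19, 55)))) = Add(3, Mul(-153, Add(Rational(19, 55), Mul(Rational(23, 2), I, Pow(3, Rational(1, 2)))))) = Add(3, Add(Rational(-2907, 55), Mul(Rational(-3519, 2), I, Pow(3, Rational(1, 2))))) = Add(Rational(-2742, 55), Mul(Rational(-3519, 2), I, Pow(3, Rational(1, 2))))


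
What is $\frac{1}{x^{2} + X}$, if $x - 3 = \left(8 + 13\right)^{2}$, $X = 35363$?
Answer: $\frac{1}{232499} \approx 4.3011 \cdot 10^{-6}$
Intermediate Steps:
$x = 444$ ($x = 3 + \left(8 + 13\right)^{2} = 3 + 21^{2} = 3 + 441 = 444$)
$\frac{1}{x^{2} + X} = \frac{1}{444^{2} + 35363} = \frac{1}{197136 + 35363} = \frac{1}{232499}$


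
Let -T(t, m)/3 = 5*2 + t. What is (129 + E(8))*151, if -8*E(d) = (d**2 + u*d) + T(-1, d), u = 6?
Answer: 142997/8 ≈ 17875.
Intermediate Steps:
T(t, m) = -30 - 3*t (T(t, m) = -3*(5*2 + t) = -3*(10 + t) = -30 - 3*t)
E(d) = 27/8 - 3*d/4 - d**2/8 (E(d) = -((d**2 + 6*d) + (-30 - 3*(-1)))/8 = -((d**2 + 6*d) + (-30 + 3))/8 = -((d**2 + 6*d) - 27)/8 = -(-27 + d**2 + 6*d)/8 = 27/8 - 3*d/4 - d**2/8)
(129 + E(8))*151 = (129 + (27/8 - 3/4*8 - 1/8*8**2))*151 = (129 + (27/8 - 6 - 1/8*64))*151 = (129 + (27/8 - 6 - 8))*151 = (129 - 85/8)*151 = (947/8)*151 = 142997/8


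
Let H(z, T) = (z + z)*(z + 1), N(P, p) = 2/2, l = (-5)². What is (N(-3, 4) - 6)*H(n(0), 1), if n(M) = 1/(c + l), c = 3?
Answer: -145/392 ≈ -0.36990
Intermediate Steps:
l = 25
n(M) = 1/28 (n(M) = 1/(3 + 25) = 1/28)
N(P, p) = 1 (N(P, p) = 2*(½) = 1)
H(z, T) = 2*z*(1 + z) (H(z, T) = (2*z)*(1 + z) = 2*z*(1 + z))
(N(-3, 4) - 6)*H(n(0), 1) = (1 - 6)*(2*(1/28)*(1 + 1/28)) = -10*29/(28*28) = -5*29/392 = -145/392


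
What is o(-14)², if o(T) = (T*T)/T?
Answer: 196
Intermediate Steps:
o(T) = T (o(T) = T²/T = T)
o(-14)² = (-14)² = 196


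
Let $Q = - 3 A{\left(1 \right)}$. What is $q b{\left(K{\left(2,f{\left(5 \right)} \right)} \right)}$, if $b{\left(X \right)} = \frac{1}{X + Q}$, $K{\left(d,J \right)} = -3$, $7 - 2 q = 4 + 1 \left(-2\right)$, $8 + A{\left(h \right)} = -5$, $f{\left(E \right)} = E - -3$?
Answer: $\frac{5}{72} \approx 0.069444$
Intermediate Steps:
$f{\left(E \right)} = 3 + E$ ($f{\left(E \right)} = E + 3 = 3 + E$)
$A{\left(h \right)} = -13$ ($A{\left(h \right)} = -8 - 5 = -13$)
$q = \frac{5}{2}$ ($q = \frac{7}{2} - \frac{4 + 1 \left(-2\right)}{2} = \frac{7}{2} - \frac{4 - 2}{2} = \frac{7}{2} - 1 = \frac{5}{2} \approx 2.5$)
$Q = 39$ ($Q = \left(-3\right) \left(-13\right) = 39$)
$b{\left(X \right)} = \frac{1}{39 + X}$ ($b{\left(X \right)} = \frac{1}{X + 39} = \frac{1}{39 + X}$)
$q b{\left(K{\left(2,f{\left(5 \right)} \right)} \right)} = \frac{5}{2 \left(39 - 3\right)} = \frac{5}{2 \cdot 36} = \frac{5}{2} \cdot \frac{1}{36} = \frac{5}{72}$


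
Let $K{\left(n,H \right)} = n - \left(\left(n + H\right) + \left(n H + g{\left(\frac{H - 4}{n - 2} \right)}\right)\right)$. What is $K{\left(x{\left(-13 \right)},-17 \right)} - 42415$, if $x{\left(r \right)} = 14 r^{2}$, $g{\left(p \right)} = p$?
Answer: $- \frac{1714681}{788} \approx -2176.0$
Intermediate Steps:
$K{\left(n,H \right)} = - H - H n - \frac{-4 + H}{-2 + n}$ ($K{\left(n,H \right)} = n - \left(\left(n + H\right) + \left(n H + \frac{H - 4}{n - 2}\right)\right) = n - \left(\left(H + n\right) + \left(H n + \frac{-4 + H}{-2 + n}\right)\right) = n - \left(H + n + H n + \frac{-4 + H}{-2 + n}\right) = - H - H n - \frac{-4 + H}{-2 + n}$)
$K{\left(x{\left(-13 \right)},-17 \right)} - 42415 = \frac{4 - 17 - 17 \cdot 14 \left(-13\right)^{2} - - 17 \left(14 \left(-13\right)^{2}\right)^{2}}{-2 + 14 \left(-13\right)^{2}} - 42415 = \frac{4 - 17 - 17 \cdot 14 \cdot 169 - - 17 \left(14 \cdot 169\right)^{2}}{-2 + 14 \cdot 169} - 42415 = \frac{4 - 17 - 40222 - - 17 \cdot 2366^{2}}{-2 + 2366} - 42415 = \frac{4 - 17 - 40222 - \left(-17\right) 5597956}{2364} - 42415 = \frac{4 - 17 - 40222 + 95165252}{2364} - 42415 = \frac{1}{2364} \cdot 95125017 - 42415 = \frac{31708339}{788} - 42415 = - \frac{1714681}{788}$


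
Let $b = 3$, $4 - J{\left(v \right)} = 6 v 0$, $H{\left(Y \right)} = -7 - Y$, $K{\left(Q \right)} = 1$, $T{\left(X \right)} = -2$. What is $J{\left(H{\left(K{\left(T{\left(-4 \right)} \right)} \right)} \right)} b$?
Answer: $12$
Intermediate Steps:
$J{\left(v \right)} = 4$ ($J{\left(v \right)} = 4 - 6 v 0 = 4 - 0 = 4 + 0 = 4$)
$J{\left(H{\left(K{\left(T{\left(-4 \right)} \right)} \right)} \right)} b = 4 \cdot 3 = 12$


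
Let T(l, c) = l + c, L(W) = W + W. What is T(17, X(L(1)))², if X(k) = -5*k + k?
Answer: 81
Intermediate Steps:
L(W) = 2*W
X(k) = -4*k
T(l, c) = c + l
T(17, X(L(1)))² = (-8 + 17)² = 9² = 81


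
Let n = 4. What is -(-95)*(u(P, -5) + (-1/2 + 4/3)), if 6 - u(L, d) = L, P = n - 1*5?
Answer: 4465/6 ≈ 744.17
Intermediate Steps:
P = -1 (P = 4 - 1*5 = 4 - 5 = -1)
u(L, d) = 6 - L
-(-95)*(u(P, -5) + (-1/2 + 4/3)) = -(-95)*((6 - 1*(-1)) + (-1/2 + 4/3)) = -(-95)*((6 + 1) + (-1*1/2 + 4*(1/3))) = -(-95)*(7 + (-1/2 + 4/3)) = -(-95)*(7 + 5/6) = -(-95)*47/6 = -19*(-235/6) = 4465/6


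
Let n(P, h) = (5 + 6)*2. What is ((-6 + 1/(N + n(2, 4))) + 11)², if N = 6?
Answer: 19881/784 ≈ 25.358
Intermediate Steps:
n(P, h) = 22 (n(P, h) = 11*2 = 22)
((-6 + 1/(N + n(2, 4))) + 11)² = ((-6 + 1/(6 + 22)) + 11)² = ((-6 + 1/28) + 11)² = (-167/28 + 11)² = (141/28)² = 19881/784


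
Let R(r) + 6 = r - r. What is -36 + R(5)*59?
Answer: -390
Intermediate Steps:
R(r) = -6 (R(r) = -6 + (r - r) = -6 + 0 = -6)
-36 + R(5)*59 = -36 - 6*59 = -36 - 354 = -390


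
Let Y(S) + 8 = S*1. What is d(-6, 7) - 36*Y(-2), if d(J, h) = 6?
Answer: 366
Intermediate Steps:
Y(S) = -8 + S (Y(S) = -8 + S*1 = -8 + S)
d(-6, 7) - 36*Y(-2) = 6 - 36*(-8 - 2) = 6 - 36*(-10) = 6 + 360 = 366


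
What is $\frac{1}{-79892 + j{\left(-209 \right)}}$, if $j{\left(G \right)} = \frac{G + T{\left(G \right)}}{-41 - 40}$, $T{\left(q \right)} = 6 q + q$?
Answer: $- \frac{81}{6469580} \approx -1.252 \cdot 10^{-5}$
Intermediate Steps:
$T{\left(q \right)} = 7 q$
$j{\left(G \right)} = - \frac{8 G}{81}$ ($j{\left(G \right)} = \frac{G + 7 G}{-41 - 40} = \frac{8 G}{-81} = 8 G \left(- \frac{1}{81}\right) = - \frac{8 G}{81}$)
$\frac{1}{-79892 + j{\left(-209 \right)}} = \frac{1}{-79892 - - \frac{1672}{81}} = \frac{1}{-79892 + \frac{1672}{81}} = \frac{1}{- \frac{6469580}{81}} = - \frac{81}{6469580}$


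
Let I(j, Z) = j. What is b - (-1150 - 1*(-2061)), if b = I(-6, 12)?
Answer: -917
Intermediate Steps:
b = -6
b - (-1150 - 1*(-2061)) = -6 - (-1150 - 1*(-2061)) = -6 - (-1150 + 2061) = -6 - 1*911 = -6 - 911 = -917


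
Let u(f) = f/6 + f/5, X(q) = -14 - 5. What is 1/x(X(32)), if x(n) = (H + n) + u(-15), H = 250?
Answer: 2/451 ≈ 0.0044346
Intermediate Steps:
X(q) = -19
u(f) = 11*f/30 (u(f) = f*(⅙) + f*(⅕) = f/6 + f/5 = 11*f/30)
x(n) = 489/2 + n (x(n) = (250 + n) + (11/30)*(-15) = (250 + n) - 11/2 = 489/2 + n)
1/x(X(32)) = 1/(489/2 - 19) = 1/(451/2) = 2/451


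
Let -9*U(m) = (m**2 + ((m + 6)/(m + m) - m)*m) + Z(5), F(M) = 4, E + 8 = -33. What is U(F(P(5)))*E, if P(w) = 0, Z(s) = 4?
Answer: 41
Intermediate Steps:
E = -41 (E = -8 - 33 = -41)
U(m) = -4/9 - m**2/9 - m*(-m + (6 + m)/(2*m))/9 (U(m) = -((m**2 + ((m + 6)/(m + m) - m)*m) + 4)/9 = -((m**2 + ((6 + m)/((2*m)) - m)*m) + 4)/9 = -((m**2 + ((6 + m)*(1/(2*m)) - m)*m) + 4)/9 = -((m**2 + ((6 + m)/(2*m) - m)*m) + 4)/9 = -((m**2 + (-m + (6 + m)/(2*m))*m) + 4)/9 = -((m**2 + m*(-m + (6 + m)/(2*m))) + 4)/9 = -(4 + m**2 + m*(-m + (6 + m)/(2*m)))/9 = -4/9 - m**2/9 - m*(-m + (6 + m)/(2*m))/9)
U(F(P(5)))*E = (-7/9 - 1/18*4)*(-41) = (-7/9 - 2/9)*(-41) = -1*(-41) = 41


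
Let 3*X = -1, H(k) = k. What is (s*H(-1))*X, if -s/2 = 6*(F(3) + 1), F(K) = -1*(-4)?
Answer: -20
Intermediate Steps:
F(K) = 4
s = -60 (s = -12*(4 + 1) = -12*5 = -2*30 = -60)
X = -⅓ (X = (⅓)*(-1) = -⅓ ≈ -0.33333)
(s*H(-1))*X = -60*(-1)*(-⅓) = 60*(-⅓) = -20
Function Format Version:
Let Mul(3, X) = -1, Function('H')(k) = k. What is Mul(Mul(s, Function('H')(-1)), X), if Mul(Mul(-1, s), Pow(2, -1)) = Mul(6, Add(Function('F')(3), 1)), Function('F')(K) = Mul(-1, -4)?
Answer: -20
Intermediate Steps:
Function('F')(K) = 4
s = -60 (s = Mul(-2, Mul(6, Add(4, 1))) = Mul(-2, Mul(6, 5)) = Mul(-2, 30) = -60)
X = Rational(-1, 3) (X = Mul(Rational(1, 3), -1) = Rational(-1, 3) ≈ -0.33333)
Mul(Mul(s, Function('H')(-1)), X) = Mul(Mul(-60, -1), Rational(-1, 3)) = Mul(60, Rational(-1, 3)) = -20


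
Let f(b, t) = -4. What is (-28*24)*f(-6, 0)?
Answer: 2688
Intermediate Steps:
(-28*24)*f(-6, 0) = -28*24*(-4) = -672*(-4) = 2688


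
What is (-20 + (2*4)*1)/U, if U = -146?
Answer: 6/73 ≈ 0.082192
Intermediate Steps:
(-20 + (2*4)*1)/U = (-20 + (2*4)*1)/(-146) = -(-20 + 8*1)/146 = -(-20 + 8)/146 = -1/146*(-12) = 6/73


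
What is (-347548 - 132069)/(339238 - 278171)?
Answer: -479617/61067 ≈ -7.8540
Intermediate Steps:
(-347548 - 132069)/(339238 - 278171) = -479617/61067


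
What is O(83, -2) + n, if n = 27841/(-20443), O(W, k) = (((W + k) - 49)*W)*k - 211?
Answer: -112934530/20443 ≈ -5524.4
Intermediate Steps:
O(W, k) = -211 + W*k*(-49 + W + k) (O(W, k) = ((-49 + W + k)*W)*k - 211 = (W*(-49 + W + k))*k - 211 = W*k*(-49 + W + k) - 211 = -211 + W*k*(-49 + W + k))
n = -27841/20443 (n = 27841*(-1/20443) = -27841/20443 ≈ -1.3619)
O(83, -2) + n = (-211 + 83*(-2)**2 - 2*83**2 - 49*83*(-2)) - 27841/20443 = (-211 + 83*4 - 2*6889 + 8134) - 27841/20443 = (-211 + 332 - 13778 + 8134) - 27841/20443 = -5523 - 27841/20443 = -112934530/20443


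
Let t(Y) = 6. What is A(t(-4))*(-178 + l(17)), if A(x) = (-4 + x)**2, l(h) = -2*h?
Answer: -848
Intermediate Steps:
A(t(-4))*(-178 + l(17)) = (-4 + 6)**2*(-178 - 2*17) = 2**2*(-178 - 34) = 4*(-212) = -848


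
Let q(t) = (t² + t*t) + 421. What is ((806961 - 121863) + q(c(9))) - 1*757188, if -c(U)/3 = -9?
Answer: -70211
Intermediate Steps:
c(U) = 27 (c(U) = -3*(-9) = 27)
q(t) = 421 + 2*t² (q(t) = (t² + t²) + 421 = 2*t² + 421 = 421 + 2*t²)
((806961 - 121863) + q(c(9))) - 1*757188 = ((806961 - 121863) + (421 + 2*27²)) - 1*757188 = (685098 + (421 + 2*729)) - 757188 = (685098 + (421 + 1458)) - 757188 = (685098 + 1879) - 757188 = 686977 - 757188 = -70211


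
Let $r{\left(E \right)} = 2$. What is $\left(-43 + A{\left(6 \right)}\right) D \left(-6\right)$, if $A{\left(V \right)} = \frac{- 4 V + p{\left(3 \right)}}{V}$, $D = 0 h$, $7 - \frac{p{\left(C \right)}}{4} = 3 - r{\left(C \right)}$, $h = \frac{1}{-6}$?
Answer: $0$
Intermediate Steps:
$h = - \frac{1}{6} \approx -0.16667$
$p{\left(C \right)} = 24$ ($p{\left(C \right)} = 28 - 4 \left(3 - 2\right) = 28 - 4 = 24$)
$D = 0$ ($D = 0 \left(- \frac{1}{6}\right) = 0$)
$A{\left(V \right)} = \frac{24 - 4 V}{V}$ ($A{\left(V \right)} = \frac{- 4 V + 24}{V} = \frac{24 - 4 V}{V}$)
$\left(-43 + A{\left(6 \right)}\right) D \left(-6\right) = \left(-43 - \left(4 - \frac{24}{6}\right)\right) 0 \left(-6\right) = \left(-43 + \left(-4 + 24 \cdot \frac{1}{6}\right)\right) 0 = \left(-43 + \left(-4 + 4\right)\right) 0 = \left(-43 + 0\right) 0 = \left(-43\right) 0 = 0$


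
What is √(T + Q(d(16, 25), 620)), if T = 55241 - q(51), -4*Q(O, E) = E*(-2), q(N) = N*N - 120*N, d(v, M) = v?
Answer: √59070 ≈ 243.04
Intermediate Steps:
q(N) = N² - 120*N
Q(O, E) = E/2 (Q(O, E) = -E*(-2)/4 = -(-1)*E/2 = E/2)
T = 58760 (T = 55241 - 51*(-120 + 51) = 55241 - 51*(-69) = 55241 - 1*(-3519) = 55241 + 3519 = 58760)
√(T + Q(d(16, 25), 620)) = √(58760 + (½)*620) = √(58760 + 310) = √59070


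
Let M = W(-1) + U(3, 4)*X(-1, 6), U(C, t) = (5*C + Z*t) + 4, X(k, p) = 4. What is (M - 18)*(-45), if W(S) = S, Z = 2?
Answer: -4005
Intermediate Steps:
U(C, t) = 4 + 2*t + 5*C (U(C, t) = (5*C + 2*t) + 4 = (2*t + 5*C) + 4 = 4 + 2*t + 5*C)
M = 107 (M = -1 + (4 + 2*4 + 5*3)*4 = -1 + (4 + 8 + 15)*4 = -1 + 27*4 = -1 + 108 = 107)
(M - 18)*(-45) = (107 - 18)*(-45) = 89*(-45) = -4005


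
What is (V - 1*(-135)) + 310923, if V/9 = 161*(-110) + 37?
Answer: 152001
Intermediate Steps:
V = -159057 (V = 9*(161*(-110) + 37) = 9*(-17710 + 37) = 9*(-17673) = -159057)
(V - 1*(-135)) + 310923 = (-159057 - 1*(-135)) + 310923 = (-159057 + 135) + 310923 = -158922 + 310923 = 152001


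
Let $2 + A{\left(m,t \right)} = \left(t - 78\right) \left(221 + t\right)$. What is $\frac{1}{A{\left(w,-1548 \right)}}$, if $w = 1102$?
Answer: $\frac{1}{2157700} \approx 4.6346 \cdot 10^{-7}$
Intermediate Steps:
$A{\left(m,t \right)} = -2 + \left(-78 + t\right) \left(221 + t\right)$ ($A{\left(m,t \right)} = -2 + \left(t - 78\right) \left(221 + t\right) = -2 + \left(-78 + t\right) \left(221 + t\right)$)
$\frac{1}{A{\left(w,-1548 \right)}} = \frac{1}{-17240 + \left(-1548\right)^{2} + 143 \left(-1548\right)} = \frac{1}{-17240 + 2396304 - 221364} = \frac{1}{2157700}$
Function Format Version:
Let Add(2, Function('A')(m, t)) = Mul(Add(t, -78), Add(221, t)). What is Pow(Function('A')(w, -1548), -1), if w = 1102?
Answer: Rational(1, 2157700) ≈ 4.6346e-7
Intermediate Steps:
Function('A')(m, t) = Add(-2, Mul(Add(-78, t), Add(221, t))) (Function('A')(m, t) = Add(-2, Mul(Add(t, -78), Add(221, t))) = Add(-2, Mul(Add(-78, t), Add(221, t))))
Pow(Function('A')(w, -1548), -1) = Pow(Add(-17240, Pow(-1548, 2), Mul(143, -1548)), -1) = Pow(Add(-17240, 2396304, -221364), -1) = Pow(2157700, -1) = Rational(1, 2157700)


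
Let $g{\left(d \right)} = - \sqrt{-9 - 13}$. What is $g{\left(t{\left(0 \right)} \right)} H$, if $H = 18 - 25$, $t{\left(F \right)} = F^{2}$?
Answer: $7 i \sqrt{22} \approx 32.833 i$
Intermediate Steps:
$g{\left(d \right)} = - i \sqrt{22}$ ($g{\left(d \right)} = - \sqrt{-22} = - i \sqrt{22}$)
$H = -7$
$g{\left(t{\left(0 \right)} \right)} H = - i \sqrt{22} \left(-7\right) = 7 i \sqrt{22}$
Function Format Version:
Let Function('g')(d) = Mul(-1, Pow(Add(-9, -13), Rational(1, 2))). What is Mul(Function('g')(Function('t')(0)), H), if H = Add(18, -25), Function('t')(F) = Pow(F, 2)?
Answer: Mul(7, I, Pow(22, Rational(1, 2))) ≈ Mul(32.833, I)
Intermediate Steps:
Function('g')(d) = Mul(-1, I, Pow(22, Rational(1, 2))) (Function('g')(d) = Mul(-1, Pow(-22, Rational(1, 2))) = Mul(-1, Mul(I, Pow(22, Rational(1, 2)))) = Mul(-1, I, Pow(22, Rational(1, 2))))
H = -7
Mul(Function('g')(Function('t')(0)), H) = Mul(Mul(-1, I, Pow(22, Rational(1, 2))), -7) = Mul(7, I, Pow(22, Rational(1, 2)))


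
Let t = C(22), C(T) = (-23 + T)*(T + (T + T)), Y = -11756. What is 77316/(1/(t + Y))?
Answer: -914029752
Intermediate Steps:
C(T) = 3*T*(-23 + T) (C(T) = (-23 + T)*(T + 2*T) = (-23 + T)*(3*T) = 3*T*(-23 + T))
t = -66 (t = 3*22*(-23 + 22) = 3*22*(-1) = -66)
77316/(1/(t + Y)) = 77316/(1/(-66 - 11756)) = 77316/(1/(-11822)) = 77316/(-1/11822) = 77316*(-11822) = -914029752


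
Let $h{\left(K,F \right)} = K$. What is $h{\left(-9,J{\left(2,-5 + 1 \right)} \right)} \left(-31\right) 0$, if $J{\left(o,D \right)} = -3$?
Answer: $0$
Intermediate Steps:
$h{\left(-9,J{\left(2,-5 + 1 \right)} \right)} \left(-31\right) 0 = \left(-9\right) \left(-31\right) 0 = 279 \cdot 0 = 0$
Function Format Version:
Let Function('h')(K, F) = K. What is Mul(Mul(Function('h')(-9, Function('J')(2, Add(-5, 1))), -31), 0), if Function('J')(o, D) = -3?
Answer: 0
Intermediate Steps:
Mul(Mul(Function('h')(-9, Function('J')(2, Add(-5, 1))), -31), 0) = Mul(Mul(-9, -31), 0) = Mul(279, 0) = 0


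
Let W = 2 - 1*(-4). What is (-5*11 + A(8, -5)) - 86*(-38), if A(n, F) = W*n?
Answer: 3261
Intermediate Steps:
W = 6 (W = 2 + 4 = 6)
A(n, F) = 6*n
(-5*11 + A(8, -5)) - 86*(-38) = (-5*11 + 6*8) - 86*(-38) = (-55 + 48) + 3268 = -7 + 3268 = 3261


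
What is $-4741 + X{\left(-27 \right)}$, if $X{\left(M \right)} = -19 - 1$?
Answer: $-4761$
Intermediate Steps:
$X{\left(M \right)} = -20$ ($X{\left(M \right)} = -19 - 1 = -20$)
$-4741 + X{\left(-27 \right)} = -4741 - 20 = -4761$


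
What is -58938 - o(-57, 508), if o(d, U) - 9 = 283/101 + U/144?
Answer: -214354307/3636 ≈ -58953.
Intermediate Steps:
o(d, U) = 1192/101 + U/144 (o(d, U) = 9 + (283/101 + U/144) = 1192/101 + U/144)
-58938 - o(-57, 508) = -58938 - (1192/101 + (1/144)*508) = -58938 - (1192/101 + 127/36) = -58938 - 1*55739/3636 = -58938 - 55739/3636 = -214354307/3636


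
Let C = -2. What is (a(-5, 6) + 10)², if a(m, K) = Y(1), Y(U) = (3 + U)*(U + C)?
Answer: 36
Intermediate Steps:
Y(U) = (-2 + U)*(3 + U) (Y(U) = (3 + U)*(U - 2) = (3 + U)*(-2 + U) = (-2 + U)*(3 + U))
a(m, K) = -4 (a(m, K) = -6 + 1 + 1² = -6 + 1 + 1 = -4)
(a(-5, 6) + 10)² = (-4 + 10)² = 6² = 36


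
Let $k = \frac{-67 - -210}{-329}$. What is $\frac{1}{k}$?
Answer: $- \frac{329}{143} \approx -2.3007$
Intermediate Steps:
$k = - \frac{143}{329}$ ($k = \left(-67 + 210\right) \left(- \frac{1}{329}\right) = 143 \left(- \frac{1}{329}\right) = - \frac{143}{329} \approx -0.43465$)
$\frac{1}{k} = \frac{1}{- \frac{143}{329}} = - \frac{329}{143}$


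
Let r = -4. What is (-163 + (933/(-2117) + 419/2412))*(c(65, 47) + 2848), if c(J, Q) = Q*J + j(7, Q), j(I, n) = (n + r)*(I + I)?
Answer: -5423053435625/5106204 ≈ -1.0621e+6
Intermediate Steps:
j(I, n) = 2*I*(-4 + n) (j(I, n) = (n - 4)*(I + I) = (-4 + n)*(2*I) = 2*I*(-4 + n))
c(J, Q) = -56 + 14*Q + J*Q (c(J, Q) = Q*J + 2*7*(-4 + Q) = J*Q + (-56 + 14*Q) = -56 + 14*Q + J*Q)
(-163 + (933/(-2117) + 419/2412))*(c(65, 47) + 2848) = (-163 + (933/(-2117) + 419/2412))*((-56 + 14*47 + 65*47) + 2848) = (-163 + (933*(-1/2117) + 419*(1/2412)))*((-56 + 658 + 3055) + 2848) = (-163 + (-933/2117 + 419/2412))*(3657 + 2848) = (-163 - 1363373/5106204)*6505 = -833674625/5106204*6505 = -5423053435625/5106204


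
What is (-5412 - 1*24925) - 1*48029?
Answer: -78366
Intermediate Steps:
(-5412 - 1*24925) - 1*48029 = (-5412 - 24925) - 48029 = -30337 - 48029 = -78366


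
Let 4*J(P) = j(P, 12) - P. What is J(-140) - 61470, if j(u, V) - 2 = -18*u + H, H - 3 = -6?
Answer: -243221/4 ≈ -60805.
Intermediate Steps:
H = -3 (H = 3 - 6 = -3)
j(u, V) = -1 - 18*u (j(u, V) = 2 + (-18*u - 3) = 2 + (-3 - 18*u) = -1 - 18*u)
J(P) = -¼ - 19*P/4 (J(P) = ((-1 - 18*P) - P)/4 = (-1 - 19*P)/4 = -¼ - 19*P/4)
J(-140) - 61470 = (-¼ - 19/4*(-140)) - 61470 = (-¼ + 665) - 61470 = 2659/4 - 61470 = -243221/4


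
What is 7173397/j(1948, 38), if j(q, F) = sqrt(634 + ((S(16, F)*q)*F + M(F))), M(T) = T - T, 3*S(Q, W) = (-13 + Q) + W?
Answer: 7173397*sqrt(9110658)/3036886 ≈ 7129.7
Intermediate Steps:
S(Q, W) = -13/3 + Q/3 + W/3 (S(Q, W) = ((-13 + Q) + W)/3 = (-13 + Q + W)/3 = -13/3 + Q/3 + W/3)
M(T) = 0
j(q, F) = sqrt(634 + F*q*(1 + F/3)) (j(q, F) = sqrt(634 + (((-13/3 + (1/3)*16 + F/3)*q)*F + 0)) = sqrt(634 + (((-13/3 + 16/3 + F/3)*q)*F + 0)) = sqrt(634 + (((1 + F/3)*q)*F + 0)) = sqrt(634 + ((q*(1 + F/3))*F + 0)) = sqrt(634 + (F*q*(1 + F/3) + 0)) = sqrt(634 + F*q*(1 + F/3)))
7173397/j(1948, 38) = 7173397/((sqrt(3)*sqrt(1902 + 38*1948*(3 + 38))/3)) = 7173397/((sqrt(3)*sqrt(1902 + 38*1948*41)/3)) = 7173397/((sqrt(3)*sqrt(1902 + 3034984)/3)) = 7173397/((sqrt(3)*sqrt(3036886)/3)) = 7173397/((sqrt(9110658)/3)) = 7173397*(sqrt(9110658)/3036886) = 7173397*sqrt(9110658)/3036886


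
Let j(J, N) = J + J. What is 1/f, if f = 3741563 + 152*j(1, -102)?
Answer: 1/3741867 ≈ 2.6725e-7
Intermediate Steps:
j(J, N) = 2*J
f = 3741867 (f = 3741563 + 152*(2*1) = 3741563 + 152*2 = 3741563 + 304 = 3741867)
1/f = 1/3741867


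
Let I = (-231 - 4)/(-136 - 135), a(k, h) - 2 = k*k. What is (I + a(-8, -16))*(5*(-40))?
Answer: -3624200/271 ≈ -13373.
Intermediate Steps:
a(k, h) = 2 + k² (a(k, h) = 2 + k*k = 2 + k²)
I = 235/271 (I = -235/(-271) = -235*(-1/271) = 235/271 ≈ 0.86716)
(I + a(-8, -16))*(5*(-40)) = (235/271 + (2 + (-8)²))*(5*(-40)) = (235/271 + (2 + 64))*(-200) = (235/271 + 66)*(-200) = (18121/271)*(-200) = -3624200/271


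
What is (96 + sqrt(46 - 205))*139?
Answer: 13344 + 139*I*sqrt(159) ≈ 13344.0 + 1752.7*I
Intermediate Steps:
(96 + sqrt(46 - 205))*139 = (96 + sqrt(-159))*139 = (96 + I*sqrt(159))*139 = 13344 + 139*I*sqrt(159)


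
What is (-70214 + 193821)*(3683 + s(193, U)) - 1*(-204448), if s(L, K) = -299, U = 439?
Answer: 418490536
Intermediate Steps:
(-70214 + 193821)*(3683 + s(193, U)) - 1*(-204448) = (-70214 + 193821)*(3683 - 299) - 1*(-204448) = 123607*3384 + 204448 = 418286088 + 204448 = 418490536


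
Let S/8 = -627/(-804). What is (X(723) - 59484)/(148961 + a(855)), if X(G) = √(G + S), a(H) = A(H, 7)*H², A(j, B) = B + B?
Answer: -59484/10383311 + √3273553/695681837 ≈ -0.0057262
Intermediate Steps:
A(j, B) = 2*B
S = 418/67 (S = 8*(-627/(-804)) = 8*(-627*(-1/804)) = 8*(209/268) = 418/67 ≈ 6.2388)
a(H) = 14*H² (a(H) = (2*7)*H² = 14*H²)
X(G) = √(418/67 + G) (X(G) = √(G + 418/67) = √(418/67 + G))
(X(723) - 59484)/(148961 + a(855)) = (√(28006 + 4489*723)/67 - 59484)/(148961 + 14*855²) = (√(28006 + 3245547)/67 - 59484)/(148961 + 14*731025) = (√3273553/67 - 59484)/(148961 + 10234350) = (-59484 + √3273553/67)/10383311 = (-59484 + √3273553/67)*(1/10383311) = -59484/10383311 + √3273553/695681837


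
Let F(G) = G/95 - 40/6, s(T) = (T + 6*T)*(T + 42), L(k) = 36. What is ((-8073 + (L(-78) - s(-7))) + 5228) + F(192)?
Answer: -313114/285 ≈ -1098.6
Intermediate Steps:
s(T) = 7*T*(42 + T) (s(T) = (7*T)*(42 + T) = 7*T*(42 + T))
F(G) = -20/3 + G/95 (F(G) = G*(1/95) - 40*1/6 = G/95 - 20/3 = -20/3 + G/95)
((-8073 + (L(-78) - s(-7))) + 5228) + F(192) = ((-8073 + (36 - 7*(-7)*(42 - 7))) + 5228) + (-20/3 + (1/95)*192) = ((-8073 + (36 - 7*(-7)*35)) + 5228) + (-20/3 + 192/95) = ((-8073 + (36 - 1*(-1715))) + 5228) - 1324/285 = ((-8073 + (36 + 1715)) + 5228) - 1324/285 = ((-8073 + 1751) + 5228) - 1324/285 = (-6322 + 5228) - 1324/285 = -1094 - 1324/285 = -313114/285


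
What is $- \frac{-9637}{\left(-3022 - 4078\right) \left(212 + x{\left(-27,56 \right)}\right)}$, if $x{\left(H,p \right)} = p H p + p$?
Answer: $\frac{9637}{599268400} \approx 1.6081 \cdot 10^{-5}$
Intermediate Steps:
$x{\left(H,p \right)} = p + H p^{2}$ ($x{\left(H,p \right)} = H p p + p = H p^{2} + p = p + H p^{2}$)
$- \frac{-9637}{\left(-3022 - 4078\right) \left(212 + x{\left(-27,56 \right)}\right)} = - \frac{-9637}{\left(-3022 - 4078\right) \left(212 + 56 \left(1 - 1512\right)\right)} = - \frac{-9637}{\left(-7100\right) \left(212 + 56 \left(1 - 1512\right)\right)} = - \frac{-9637}{\left(-7100\right) \left(212 + 56 \left(-1511\right)\right)} = - \frac{-9637}{\left(-7100\right) \left(212 - 84616\right)} = - \frac{-9637}{\left(-7100\right) \left(-84404\right)} = - \frac{-9637}{599268400} = \left(-1\right) \left(- \frac{9637}{599268400}\right) = \frac{9637}{599268400}$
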